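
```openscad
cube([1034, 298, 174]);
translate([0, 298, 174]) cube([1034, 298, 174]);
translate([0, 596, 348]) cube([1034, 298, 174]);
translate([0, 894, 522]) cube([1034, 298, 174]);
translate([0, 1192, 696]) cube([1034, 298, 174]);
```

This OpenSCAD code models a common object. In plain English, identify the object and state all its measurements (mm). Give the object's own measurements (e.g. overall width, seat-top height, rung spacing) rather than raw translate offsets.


A straight staircase of 5 solid steps. Each step is 1034 mm wide (x), 298 mm deep (y, the going) and 174 mm tall (the rise). The first step rests on the floor; each subsequent step sits one going further in +y and one rise higher in +z, directly behind and above the previous step with no overlap.


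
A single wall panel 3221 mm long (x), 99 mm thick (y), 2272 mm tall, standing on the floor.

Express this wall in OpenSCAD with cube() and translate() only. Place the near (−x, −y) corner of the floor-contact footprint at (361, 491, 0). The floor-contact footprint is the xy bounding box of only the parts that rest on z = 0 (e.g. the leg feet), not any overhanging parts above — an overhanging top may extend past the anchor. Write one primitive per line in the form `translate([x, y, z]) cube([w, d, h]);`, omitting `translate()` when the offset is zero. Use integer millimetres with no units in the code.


translate([361, 491, 0]) cube([3221, 99, 2272]);


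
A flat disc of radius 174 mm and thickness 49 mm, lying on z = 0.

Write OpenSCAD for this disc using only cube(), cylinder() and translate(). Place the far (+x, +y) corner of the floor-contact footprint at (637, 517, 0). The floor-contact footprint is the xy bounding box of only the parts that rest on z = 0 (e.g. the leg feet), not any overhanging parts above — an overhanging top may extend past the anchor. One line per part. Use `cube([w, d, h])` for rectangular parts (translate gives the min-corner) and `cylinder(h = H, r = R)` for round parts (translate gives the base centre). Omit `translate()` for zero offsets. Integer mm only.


translate([463, 343, 0]) cylinder(h = 49, r = 174);


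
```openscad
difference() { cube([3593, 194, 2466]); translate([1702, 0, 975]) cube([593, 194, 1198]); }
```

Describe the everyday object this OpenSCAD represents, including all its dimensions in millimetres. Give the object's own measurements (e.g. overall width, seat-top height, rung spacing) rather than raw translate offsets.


A wall 3593 mm long (x), 194 mm thick (y), 2466 mm tall, with a rectangular window opening cut through it. The opening is 593 mm wide and 1198 mm tall; its sill is at z = 975 mm and its near (−x) edge is 1702 mm from the wall's −x end. The opening passes through the full wall thickness.


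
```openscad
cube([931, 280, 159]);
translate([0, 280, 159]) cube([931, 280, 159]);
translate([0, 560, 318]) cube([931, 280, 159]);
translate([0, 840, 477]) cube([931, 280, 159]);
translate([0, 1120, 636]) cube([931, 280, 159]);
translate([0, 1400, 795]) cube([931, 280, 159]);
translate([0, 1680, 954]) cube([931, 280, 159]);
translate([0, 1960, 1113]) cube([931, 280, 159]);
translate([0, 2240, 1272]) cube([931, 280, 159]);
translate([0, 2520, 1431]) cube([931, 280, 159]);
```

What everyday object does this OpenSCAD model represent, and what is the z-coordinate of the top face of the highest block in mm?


A staircase. The total rise is 1590 mm.

10 identical blocks, each offset up and back from the previous — a staircase. Each step is 159 mm tall and there are 10 of them, so the total rise is 10 × 159 = 1590 mm.


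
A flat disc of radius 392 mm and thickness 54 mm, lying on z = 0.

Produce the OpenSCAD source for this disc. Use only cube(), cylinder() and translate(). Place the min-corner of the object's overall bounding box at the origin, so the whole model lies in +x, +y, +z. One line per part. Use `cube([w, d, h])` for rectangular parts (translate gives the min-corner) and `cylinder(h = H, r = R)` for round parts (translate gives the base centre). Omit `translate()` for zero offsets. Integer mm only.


translate([392, 392, 0]) cylinder(h = 54, r = 392);


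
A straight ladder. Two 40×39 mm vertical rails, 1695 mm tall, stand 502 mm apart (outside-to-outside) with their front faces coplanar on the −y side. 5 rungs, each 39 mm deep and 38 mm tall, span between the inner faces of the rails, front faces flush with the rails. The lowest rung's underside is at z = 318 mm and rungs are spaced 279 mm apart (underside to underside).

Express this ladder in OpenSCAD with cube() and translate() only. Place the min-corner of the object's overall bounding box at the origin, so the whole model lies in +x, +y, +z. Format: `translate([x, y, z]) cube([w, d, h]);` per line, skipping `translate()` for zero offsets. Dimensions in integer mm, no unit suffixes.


cube([40, 39, 1695]);
translate([462, 0, 0]) cube([40, 39, 1695]);
translate([40, 0, 318]) cube([422, 39, 38]);
translate([40, 0, 597]) cube([422, 39, 38]);
translate([40, 0, 876]) cube([422, 39, 38]);
translate([40, 0, 1155]) cube([422, 39, 38]);
translate([40, 0, 1434]) cube([422, 39, 38]);


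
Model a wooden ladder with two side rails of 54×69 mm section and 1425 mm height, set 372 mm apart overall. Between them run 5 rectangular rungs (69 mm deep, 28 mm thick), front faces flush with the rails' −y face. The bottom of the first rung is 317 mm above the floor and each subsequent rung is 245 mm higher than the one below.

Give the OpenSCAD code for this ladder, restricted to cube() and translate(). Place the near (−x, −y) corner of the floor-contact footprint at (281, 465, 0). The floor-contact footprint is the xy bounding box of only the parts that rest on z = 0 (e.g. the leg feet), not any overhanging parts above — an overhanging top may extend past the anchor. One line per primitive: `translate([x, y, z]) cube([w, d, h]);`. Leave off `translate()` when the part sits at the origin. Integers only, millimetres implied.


translate([281, 465, 0]) cube([54, 69, 1425]);
translate([599, 465, 0]) cube([54, 69, 1425]);
translate([335, 465, 317]) cube([264, 69, 28]);
translate([335, 465, 562]) cube([264, 69, 28]);
translate([335, 465, 807]) cube([264, 69, 28]);
translate([335, 465, 1052]) cube([264, 69, 28]);
translate([335, 465, 1297]) cube([264, 69, 28]);


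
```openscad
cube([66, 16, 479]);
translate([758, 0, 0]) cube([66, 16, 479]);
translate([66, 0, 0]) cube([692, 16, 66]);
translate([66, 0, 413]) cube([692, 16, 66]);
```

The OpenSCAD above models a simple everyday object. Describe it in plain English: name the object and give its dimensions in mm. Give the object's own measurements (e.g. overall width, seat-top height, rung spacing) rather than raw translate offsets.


A rectangular picture frame lying in the x–z plane (depth along y). The opening is 692 mm wide (x) by 347 mm tall (z), surrounded by a border 66 mm wide on all four sides. The frame is 16 mm deep and is made of two full-height vertical stiles with two horizontal rails fitted between them.


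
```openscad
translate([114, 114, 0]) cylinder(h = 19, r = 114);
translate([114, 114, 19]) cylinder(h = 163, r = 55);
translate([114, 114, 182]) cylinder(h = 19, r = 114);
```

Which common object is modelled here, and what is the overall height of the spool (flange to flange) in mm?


A spool. The overall height is 201 mm.

Three coaxial cylinders, large–small–large — a spool. Two 19 mm flanges and a 163 mm core give 19 + 163 + 19 = 201 mm.


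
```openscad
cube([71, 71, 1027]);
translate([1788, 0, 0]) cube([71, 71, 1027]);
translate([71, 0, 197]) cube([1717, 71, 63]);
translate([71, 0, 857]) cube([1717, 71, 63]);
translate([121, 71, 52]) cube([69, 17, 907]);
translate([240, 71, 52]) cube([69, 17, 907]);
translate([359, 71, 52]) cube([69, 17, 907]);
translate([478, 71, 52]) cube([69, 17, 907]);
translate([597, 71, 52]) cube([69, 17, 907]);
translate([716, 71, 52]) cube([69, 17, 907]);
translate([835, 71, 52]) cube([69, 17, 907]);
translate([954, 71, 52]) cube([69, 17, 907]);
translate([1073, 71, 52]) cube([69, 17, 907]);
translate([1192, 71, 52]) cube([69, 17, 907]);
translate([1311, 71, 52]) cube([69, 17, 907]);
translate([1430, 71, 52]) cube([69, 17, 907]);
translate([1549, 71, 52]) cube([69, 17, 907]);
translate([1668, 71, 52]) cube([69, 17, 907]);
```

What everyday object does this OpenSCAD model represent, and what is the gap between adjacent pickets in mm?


A fence section. The picket gap is 50 mm.

Two posts, two rails, 14 pickets — a fence section. Span 1717 mm holds 14 pickets of 69 mm with 15 equal gaps: ⌊(1717 − 14·69) / 15⌋ = 50 mm.


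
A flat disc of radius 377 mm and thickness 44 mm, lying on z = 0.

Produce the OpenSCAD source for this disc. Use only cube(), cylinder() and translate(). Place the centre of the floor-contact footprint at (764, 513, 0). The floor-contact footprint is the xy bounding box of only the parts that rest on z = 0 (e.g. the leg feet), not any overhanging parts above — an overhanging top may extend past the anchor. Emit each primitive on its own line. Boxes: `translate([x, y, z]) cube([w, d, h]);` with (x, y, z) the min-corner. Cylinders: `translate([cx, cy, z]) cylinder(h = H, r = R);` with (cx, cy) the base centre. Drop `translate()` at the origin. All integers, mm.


translate([764, 513, 0]) cylinder(h = 44, r = 377);


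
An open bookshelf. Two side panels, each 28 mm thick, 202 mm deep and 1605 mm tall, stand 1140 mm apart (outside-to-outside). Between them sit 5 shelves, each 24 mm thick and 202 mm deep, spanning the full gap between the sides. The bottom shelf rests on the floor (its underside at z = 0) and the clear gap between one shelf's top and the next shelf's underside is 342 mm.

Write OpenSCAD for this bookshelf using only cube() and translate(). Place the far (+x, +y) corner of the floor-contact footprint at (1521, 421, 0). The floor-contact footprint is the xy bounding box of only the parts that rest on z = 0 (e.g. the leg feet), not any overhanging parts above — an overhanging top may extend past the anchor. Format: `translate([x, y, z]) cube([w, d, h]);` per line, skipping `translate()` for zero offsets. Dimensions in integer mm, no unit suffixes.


translate([381, 219, 0]) cube([28, 202, 1605]);
translate([1493, 219, 0]) cube([28, 202, 1605]);
translate([409, 219, 0]) cube([1084, 202, 24]);
translate([409, 219, 366]) cube([1084, 202, 24]);
translate([409, 219, 732]) cube([1084, 202, 24]);
translate([409, 219, 1098]) cube([1084, 202, 24]);
translate([409, 219, 1464]) cube([1084, 202, 24]);


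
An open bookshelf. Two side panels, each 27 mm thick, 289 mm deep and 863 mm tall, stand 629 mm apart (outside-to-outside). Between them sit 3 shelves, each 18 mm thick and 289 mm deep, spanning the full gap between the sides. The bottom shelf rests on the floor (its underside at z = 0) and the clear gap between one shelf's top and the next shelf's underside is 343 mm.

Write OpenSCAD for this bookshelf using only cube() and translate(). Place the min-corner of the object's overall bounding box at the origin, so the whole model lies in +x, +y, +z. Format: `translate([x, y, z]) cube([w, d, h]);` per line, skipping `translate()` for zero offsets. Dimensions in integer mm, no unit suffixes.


cube([27, 289, 863]);
translate([602, 0, 0]) cube([27, 289, 863]);
translate([27, 0, 0]) cube([575, 289, 18]);
translate([27, 0, 361]) cube([575, 289, 18]);
translate([27, 0, 722]) cube([575, 289, 18]);


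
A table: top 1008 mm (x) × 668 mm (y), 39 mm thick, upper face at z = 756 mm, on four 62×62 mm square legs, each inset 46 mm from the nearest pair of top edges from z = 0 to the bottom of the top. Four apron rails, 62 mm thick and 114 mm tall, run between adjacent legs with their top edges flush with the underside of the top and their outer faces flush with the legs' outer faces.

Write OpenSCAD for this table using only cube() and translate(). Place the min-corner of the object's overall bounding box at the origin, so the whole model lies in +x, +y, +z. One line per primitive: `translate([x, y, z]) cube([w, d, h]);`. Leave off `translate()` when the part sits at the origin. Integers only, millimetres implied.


translate([0, 0, 717]) cube([1008, 668, 39]);
translate([46, 46, 0]) cube([62, 62, 717]);
translate([900, 46, 0]) cube([62, 62, 717]);
translate([46, 560, 0]) cube([62, 62, 717]);
translate([900, 560, 0]) cube([62, 62, 717]);
translate([108, 46, 603]) cube([792, 62, 114]);
translate([108, 560, 603]) cube([792, 62, 114]);
translate([46, 108, 603]) cube([62, 452, 114]);
translate([900, 108, 603]) cube([62, 452, 114]);


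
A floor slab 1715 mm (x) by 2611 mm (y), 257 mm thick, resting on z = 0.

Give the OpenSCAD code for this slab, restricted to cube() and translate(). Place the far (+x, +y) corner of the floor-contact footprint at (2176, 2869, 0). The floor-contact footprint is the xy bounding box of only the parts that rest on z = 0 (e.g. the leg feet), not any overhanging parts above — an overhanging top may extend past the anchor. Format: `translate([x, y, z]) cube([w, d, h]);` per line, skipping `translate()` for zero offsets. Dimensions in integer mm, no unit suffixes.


translate([461, 258, 0]) cube([1715, 2611, 257]);


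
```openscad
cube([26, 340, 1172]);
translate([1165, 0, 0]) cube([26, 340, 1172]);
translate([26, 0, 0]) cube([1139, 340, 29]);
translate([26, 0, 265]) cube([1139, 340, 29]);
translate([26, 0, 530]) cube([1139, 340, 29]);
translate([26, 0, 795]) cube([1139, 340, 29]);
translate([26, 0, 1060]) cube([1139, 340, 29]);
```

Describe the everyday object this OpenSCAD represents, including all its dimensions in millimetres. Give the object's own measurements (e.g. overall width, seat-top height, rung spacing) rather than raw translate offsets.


An open bookshelf. Two side panels, each 26 mm thick, 340 mm deep and 1172 mm tall, stand 1191 mm apart (outside-to-outside). Between them sit 5 shelves, each 29 mm thick and 340 mm deep, spanning the full gap between the sides. The bottom shelf rests on the floor (its underside at z = 0) and the clear gap between one shelf's top and the next shelf's underside is 236 mm.


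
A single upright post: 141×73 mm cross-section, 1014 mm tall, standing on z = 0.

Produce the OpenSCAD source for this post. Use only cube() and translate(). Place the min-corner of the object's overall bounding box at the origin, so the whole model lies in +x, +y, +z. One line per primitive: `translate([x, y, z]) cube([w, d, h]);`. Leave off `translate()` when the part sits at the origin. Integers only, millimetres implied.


cube([141, 73, 1014]);


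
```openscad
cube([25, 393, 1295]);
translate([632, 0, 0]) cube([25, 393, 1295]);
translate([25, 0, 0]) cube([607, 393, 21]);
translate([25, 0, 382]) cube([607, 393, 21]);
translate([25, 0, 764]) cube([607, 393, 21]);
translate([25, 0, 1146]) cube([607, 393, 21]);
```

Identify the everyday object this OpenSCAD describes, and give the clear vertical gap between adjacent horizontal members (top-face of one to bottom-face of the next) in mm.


A bookshelf. The clear shelf gap is 361 mm.

Two tall side panels with 4 horizontal boards between them — a bookshelf. The first two shelf undersides are at z = 0 and z = 382; with shelf thickness 21, the clear gap is 382 − 0 − 21 = 361 mm.


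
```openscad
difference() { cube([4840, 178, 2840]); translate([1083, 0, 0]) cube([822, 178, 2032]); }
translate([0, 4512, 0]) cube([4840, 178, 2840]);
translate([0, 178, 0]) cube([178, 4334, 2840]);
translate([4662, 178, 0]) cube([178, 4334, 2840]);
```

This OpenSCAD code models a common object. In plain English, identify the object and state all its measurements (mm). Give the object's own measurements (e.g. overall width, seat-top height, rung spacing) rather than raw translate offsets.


A single room: four walls, each 2840 mm tall and 178 mm thick, enclosing an outside footprint 4840×4690 mm (x × y), no floor or roof. The front and back walls (−y and +y sides) run the full x-width; the side walls fit between their inner faces. A door opening 822 mm wide and 2032 mm tall is cut through the front wall from the floor up, its −x edge 1083 mm from the wall's −x end.


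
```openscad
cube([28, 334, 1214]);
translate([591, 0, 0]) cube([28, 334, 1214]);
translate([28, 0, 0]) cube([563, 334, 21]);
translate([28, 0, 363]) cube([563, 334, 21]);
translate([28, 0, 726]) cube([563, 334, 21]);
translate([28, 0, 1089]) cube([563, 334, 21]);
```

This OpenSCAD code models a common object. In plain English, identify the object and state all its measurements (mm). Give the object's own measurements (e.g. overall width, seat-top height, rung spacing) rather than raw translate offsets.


An open bookshelf. Two side panels, each 28 mm thick, 334 mm deep and 1214 mm tall, stand 619 mm apart (outside-to-outside). Between them sit 4 shelves, each 21 mm thick and 334 mm deep, spanning the full gap between the sides. The bottom shelf rests on the floor (its underside at z = 0) and the clear gap between one shelf's top and the next shelf's underside is 342 mm.


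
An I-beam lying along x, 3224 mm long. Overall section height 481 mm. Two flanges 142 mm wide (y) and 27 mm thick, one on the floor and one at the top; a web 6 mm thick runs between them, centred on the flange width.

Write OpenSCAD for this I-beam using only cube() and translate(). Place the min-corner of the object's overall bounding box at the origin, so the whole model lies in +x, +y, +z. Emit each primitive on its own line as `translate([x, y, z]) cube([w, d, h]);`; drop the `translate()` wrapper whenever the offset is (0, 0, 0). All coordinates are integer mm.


cube([3224, 142, 27]);
translate([0, 68, 27]) cube([3224, 6, 427]);
translate([0, 0, 454]) cube([3224, 142, 27]);


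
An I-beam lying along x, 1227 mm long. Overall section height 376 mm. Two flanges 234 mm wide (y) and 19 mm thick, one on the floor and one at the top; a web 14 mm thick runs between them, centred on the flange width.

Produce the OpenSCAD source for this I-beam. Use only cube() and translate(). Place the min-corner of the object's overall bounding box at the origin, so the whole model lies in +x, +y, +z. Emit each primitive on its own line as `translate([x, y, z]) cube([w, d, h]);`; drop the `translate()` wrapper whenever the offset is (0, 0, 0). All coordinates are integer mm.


cube([1227, 234, 19]);
translate([0, 110, 19]) cube([1227, 14, 338]);
translate([0, 0, 357]) cube([1227, 234, 19]);


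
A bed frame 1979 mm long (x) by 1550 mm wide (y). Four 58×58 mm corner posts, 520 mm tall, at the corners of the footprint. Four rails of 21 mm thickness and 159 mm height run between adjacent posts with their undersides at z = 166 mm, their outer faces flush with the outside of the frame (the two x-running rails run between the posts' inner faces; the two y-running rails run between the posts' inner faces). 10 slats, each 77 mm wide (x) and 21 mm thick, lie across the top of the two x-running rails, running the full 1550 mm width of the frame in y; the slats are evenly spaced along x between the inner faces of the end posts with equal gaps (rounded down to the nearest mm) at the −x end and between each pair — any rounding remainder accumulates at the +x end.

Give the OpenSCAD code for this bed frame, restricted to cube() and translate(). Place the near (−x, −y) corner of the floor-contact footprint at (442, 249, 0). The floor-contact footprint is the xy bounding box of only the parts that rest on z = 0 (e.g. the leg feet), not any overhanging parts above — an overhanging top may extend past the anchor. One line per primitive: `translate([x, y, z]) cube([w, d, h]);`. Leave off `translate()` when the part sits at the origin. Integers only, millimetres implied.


// slat z = rail_z + rail_h = 166 + 159 = 325
// slat gap = ⌊(1863 − 10·77) / 11⌋ = 99
translate([442, 249, 0]) cube([58, 58, 520]);
translate([442, 1741, 0]) cube([58, 58, 520]);
translate([2363, 249, 0]) cube([58, 58, 520]);
translate([2363, 1741, 0]) cube([58, 58, 520]);
translate([500, 249, 166]) cube([1863, 21, 159]);
translate([500, 1778, 166]) cube([1863, 21, 159]);
translate([442, 307, 166]) cube([21, 1434, 159]);
translate([2400, 307, 166]) cube([21, 1434, 159]);
translate([599, 249, 325]) cube([77, 1550, 21]);
translate([775, 249, 325]) cube([77, 1550, 21]);
translate([951, 249, 325]) cube([77, 1550, 21]);
translate([1127, 249, 325]) cube([77, 1550, 21]);
translate([1303, 249, 325]) cube([77, 1550, 21]);
translate([1479, 249, 325]) cube([77, 1550, 21]);
translate([1655, 249, 325]) cube([77, 1550, 21]);
translate([1831, 249, 325]) cube([77, 1550, 21]);
translate([2007, 249, 325]) cube([77, 1550, 21]);
translate([2183, 249, 325]) cube([77, 1550, 21]);


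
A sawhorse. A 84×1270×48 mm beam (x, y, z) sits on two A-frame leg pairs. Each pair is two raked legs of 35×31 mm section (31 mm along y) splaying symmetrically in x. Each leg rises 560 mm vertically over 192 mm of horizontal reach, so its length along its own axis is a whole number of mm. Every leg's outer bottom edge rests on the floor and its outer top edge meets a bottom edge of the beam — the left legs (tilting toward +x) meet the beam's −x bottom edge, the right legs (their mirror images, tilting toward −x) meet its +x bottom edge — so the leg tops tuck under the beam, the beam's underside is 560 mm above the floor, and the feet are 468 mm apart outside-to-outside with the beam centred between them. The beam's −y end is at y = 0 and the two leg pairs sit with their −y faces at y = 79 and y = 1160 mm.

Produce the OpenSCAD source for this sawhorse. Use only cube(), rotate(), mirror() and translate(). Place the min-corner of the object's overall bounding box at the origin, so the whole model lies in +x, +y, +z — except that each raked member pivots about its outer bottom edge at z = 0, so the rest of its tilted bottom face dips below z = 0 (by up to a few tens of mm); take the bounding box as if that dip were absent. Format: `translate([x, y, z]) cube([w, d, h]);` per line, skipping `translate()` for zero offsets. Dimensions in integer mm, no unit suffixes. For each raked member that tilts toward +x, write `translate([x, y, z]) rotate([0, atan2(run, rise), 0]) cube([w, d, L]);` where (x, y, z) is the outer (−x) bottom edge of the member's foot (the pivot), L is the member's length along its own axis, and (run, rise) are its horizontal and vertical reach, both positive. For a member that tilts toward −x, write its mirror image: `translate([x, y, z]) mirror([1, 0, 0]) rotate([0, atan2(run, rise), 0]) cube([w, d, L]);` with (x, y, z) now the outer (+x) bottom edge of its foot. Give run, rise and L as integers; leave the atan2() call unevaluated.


// leg length = √(192² + 560²) = 592
// right-leg outer foot x = 2·192 + 84 = 468
// beam min-corner = (192, 0, 560)
translate([192, 0, 560]) cube([84, 1270, 48]);
translate([0, 79, 0]) rotate([0, atan2(192, 560), 0]) cube([35, 31, 592]);
translate([468, 79, 0]) mirror([1, 0, 0]) rotate([0, atan2(192, 560), 0]) cube([35, 31, 592]);
translate([0, 1160, 0]) rotate([0, atan2(192, 560), 0]) cube([35, 31, 592]);
translate([468, 1160, 0]) mirror([1, 0, 0]) rotate([0, atan2(192, 560), 0]) cube([35, 31, 592]);


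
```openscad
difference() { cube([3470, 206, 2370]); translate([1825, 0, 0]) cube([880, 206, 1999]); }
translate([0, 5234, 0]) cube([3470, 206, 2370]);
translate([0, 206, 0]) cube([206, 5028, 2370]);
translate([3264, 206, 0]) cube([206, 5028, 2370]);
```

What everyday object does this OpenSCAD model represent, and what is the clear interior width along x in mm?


A single room. The interior width is 3058 mm.

Four walls enclosing a rectangle with a door in the front wall — a room. Outside width 3470 minus two 206 mm walls gives 3058 mm.


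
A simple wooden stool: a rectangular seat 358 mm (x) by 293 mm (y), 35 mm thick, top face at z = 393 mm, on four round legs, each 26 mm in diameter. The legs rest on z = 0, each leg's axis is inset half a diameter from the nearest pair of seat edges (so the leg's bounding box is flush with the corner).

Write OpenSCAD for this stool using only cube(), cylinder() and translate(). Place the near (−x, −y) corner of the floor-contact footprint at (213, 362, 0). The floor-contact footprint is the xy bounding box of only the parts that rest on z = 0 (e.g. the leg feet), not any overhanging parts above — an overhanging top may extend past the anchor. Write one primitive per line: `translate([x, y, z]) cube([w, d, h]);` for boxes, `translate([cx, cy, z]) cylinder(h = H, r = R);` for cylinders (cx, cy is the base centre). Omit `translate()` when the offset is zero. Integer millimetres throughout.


translate([213, 362, 358]) cube([358, 293, 35]);
translate([226, 375, 0]) cylinder(h = 358, r = 13);
translate([558, 375, 0]) cylinder(h = 358, r = 13);
translate([226, 642, 0]) cylinder(h = 358, r = 13);
translate([558, 642, 0]) cylinder(h = 358, r = 13);


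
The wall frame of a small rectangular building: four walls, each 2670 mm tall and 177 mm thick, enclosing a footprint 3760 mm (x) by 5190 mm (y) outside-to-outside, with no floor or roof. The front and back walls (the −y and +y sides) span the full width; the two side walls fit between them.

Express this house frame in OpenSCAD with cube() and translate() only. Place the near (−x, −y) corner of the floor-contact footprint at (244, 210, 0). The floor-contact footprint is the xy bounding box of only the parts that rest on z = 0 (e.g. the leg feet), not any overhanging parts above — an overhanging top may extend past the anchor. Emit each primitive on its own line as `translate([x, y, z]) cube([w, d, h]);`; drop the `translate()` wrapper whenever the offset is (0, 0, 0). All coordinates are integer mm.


translate([244, 210, 0]) cube([3760, 177, 2670]);
translate([244, 5223, 0]) cube([3760, 177, 2670]);
translate([244, 387, 0]) cube([177, 4836, 2670]);
translate([3827, 387, 0]) cube([177, 4836, 2670]);


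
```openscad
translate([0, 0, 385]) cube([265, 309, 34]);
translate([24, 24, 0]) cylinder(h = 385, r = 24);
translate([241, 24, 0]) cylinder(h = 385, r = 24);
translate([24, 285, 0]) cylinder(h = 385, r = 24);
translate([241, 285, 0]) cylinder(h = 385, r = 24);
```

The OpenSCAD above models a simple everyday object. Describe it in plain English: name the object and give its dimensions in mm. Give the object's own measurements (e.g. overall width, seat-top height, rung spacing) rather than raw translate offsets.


A simple wooden stool: a rectangular seat 265 mm (x) by 309 mm (y), 34 mm thick, top face at z = 419 mm, on four round legs, each 48 mm in diameter. The legs rest on z = 0, each leg's axis is inset half a diameter from the nearest pair of seat edges (so the leg's bounding box is flush with the corner).


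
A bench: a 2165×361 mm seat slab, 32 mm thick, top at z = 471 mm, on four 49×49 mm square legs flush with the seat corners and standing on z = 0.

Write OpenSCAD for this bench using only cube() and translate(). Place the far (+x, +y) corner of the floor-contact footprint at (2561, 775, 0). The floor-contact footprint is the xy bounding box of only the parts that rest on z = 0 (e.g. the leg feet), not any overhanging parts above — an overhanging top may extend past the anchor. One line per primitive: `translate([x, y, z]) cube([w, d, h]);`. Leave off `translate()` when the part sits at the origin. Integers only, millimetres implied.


translate([396, 414, 439]) cube([2165, 361, 32]);
translate([396, 414, 0]) cube([49, 49, 439]);
translate([396, 726, 0]) cube([49, 49, 439]);
translate([2512, 414, 0]) cube([49, 49, 439]);
translate([2512, 726, 0]) cube([49, 49, 439]);


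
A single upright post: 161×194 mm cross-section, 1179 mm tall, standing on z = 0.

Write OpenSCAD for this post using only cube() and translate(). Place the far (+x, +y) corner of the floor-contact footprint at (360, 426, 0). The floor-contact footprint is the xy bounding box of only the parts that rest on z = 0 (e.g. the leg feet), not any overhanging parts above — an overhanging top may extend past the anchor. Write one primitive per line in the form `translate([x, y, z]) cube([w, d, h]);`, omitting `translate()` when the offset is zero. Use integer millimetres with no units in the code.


translate([199, 232, 0]) cube([161, 194, 1179]);


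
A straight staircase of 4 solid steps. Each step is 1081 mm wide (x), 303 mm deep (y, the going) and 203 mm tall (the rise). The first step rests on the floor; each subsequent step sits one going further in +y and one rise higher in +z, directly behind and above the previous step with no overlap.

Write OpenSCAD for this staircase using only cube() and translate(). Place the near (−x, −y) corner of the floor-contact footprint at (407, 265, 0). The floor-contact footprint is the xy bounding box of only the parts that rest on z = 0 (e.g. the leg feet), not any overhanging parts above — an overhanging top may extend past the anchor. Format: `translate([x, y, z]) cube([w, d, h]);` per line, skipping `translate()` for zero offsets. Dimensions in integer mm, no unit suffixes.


translate([407, 265, 0]) cube([1081, 303, 203]);
translate([407, 568, 203]) cube([1081, 303, 203]);
translate([407, 871, 406]) cube([1081, 303, 203]);
translate([407, 1174, 609]) cube([1081, 303, 203]);


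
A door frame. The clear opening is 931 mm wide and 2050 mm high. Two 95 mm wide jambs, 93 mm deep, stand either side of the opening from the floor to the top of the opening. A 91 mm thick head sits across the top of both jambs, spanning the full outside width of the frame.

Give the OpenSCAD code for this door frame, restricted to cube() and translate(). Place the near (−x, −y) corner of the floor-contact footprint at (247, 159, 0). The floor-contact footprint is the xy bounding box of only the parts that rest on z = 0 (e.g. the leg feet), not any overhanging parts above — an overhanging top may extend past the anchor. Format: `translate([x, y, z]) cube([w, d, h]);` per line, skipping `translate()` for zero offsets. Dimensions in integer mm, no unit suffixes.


translate([247, 159, 0]) cube([95, 93, 2050]);
translate([1273, 159, 0]) cube([95, 93, 2050]);
translate([247, 159, 2050]) cube([1121, 93, 91]);


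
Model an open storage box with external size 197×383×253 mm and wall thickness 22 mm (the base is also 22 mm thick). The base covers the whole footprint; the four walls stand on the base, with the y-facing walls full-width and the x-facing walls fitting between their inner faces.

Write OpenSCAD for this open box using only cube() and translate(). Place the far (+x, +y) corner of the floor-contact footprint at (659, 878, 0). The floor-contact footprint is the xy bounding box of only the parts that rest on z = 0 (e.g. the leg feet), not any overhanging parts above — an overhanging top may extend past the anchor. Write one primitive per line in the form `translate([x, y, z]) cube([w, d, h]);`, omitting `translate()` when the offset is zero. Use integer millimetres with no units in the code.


translate([462, 495, 0]) cube([197, 383, 22]);
translate([462, 495, 22]) cube([197, 22, 231]);
translate([462, 856, 22]) cube([197, 22, 231]);
translate([462, 517, 22]) cube([22, 339, 231]);
translate([637, 517, 22]) cube([22, 339, 231]);


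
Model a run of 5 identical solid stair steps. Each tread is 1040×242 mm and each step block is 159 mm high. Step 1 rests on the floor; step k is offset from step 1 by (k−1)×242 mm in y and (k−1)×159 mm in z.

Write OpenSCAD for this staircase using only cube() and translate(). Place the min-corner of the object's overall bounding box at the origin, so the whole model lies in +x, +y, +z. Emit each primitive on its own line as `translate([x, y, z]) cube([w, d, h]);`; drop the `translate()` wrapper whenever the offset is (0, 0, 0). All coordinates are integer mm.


cube([1040, 242, 159]);
translate([0, 242, 159]) cube([1040, 242, 159]);
translate([0, 484, 318]) cube([1040, 242, 159]);
translate([0, 726, 477]) cube([1040, 242, 159]);
translate([0, 968, 636]) cube([1040, 242, 159]);


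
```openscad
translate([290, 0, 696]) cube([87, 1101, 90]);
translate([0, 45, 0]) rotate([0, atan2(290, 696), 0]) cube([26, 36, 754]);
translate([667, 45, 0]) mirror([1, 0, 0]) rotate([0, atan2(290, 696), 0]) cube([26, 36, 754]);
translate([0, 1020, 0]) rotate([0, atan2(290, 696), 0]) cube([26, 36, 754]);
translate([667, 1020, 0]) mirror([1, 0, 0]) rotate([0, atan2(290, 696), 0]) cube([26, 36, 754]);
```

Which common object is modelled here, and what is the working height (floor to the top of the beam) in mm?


A sawhorse. The overall height is 786 mm.

A beam across two mirrored pairs of raked legs — a sawhorse. The beam's underside is at z = 696 (matching the legs' vertical rise in atan2(290, 696)) and the beam is 90 mm tall, so its top is at 696 + 90 = 786 mm. The raked legs top out at the beam's underside, so that is the highest point.


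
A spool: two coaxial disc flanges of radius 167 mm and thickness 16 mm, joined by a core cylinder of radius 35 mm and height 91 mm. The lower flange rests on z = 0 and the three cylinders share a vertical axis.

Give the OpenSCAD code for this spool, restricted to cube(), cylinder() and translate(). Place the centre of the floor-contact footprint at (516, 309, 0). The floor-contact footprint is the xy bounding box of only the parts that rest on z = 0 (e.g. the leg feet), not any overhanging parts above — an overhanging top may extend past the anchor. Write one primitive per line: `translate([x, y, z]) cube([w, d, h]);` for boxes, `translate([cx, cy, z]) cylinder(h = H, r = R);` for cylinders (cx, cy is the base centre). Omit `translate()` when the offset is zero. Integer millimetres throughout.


translate([516, 309, 0]) cylinder(h = 16, r = 167);
translate([516, 309, 16]) cylinder(h = 91, r = 35);
translate([516, 309, 107]) cylinder(h = 16, r = 167);


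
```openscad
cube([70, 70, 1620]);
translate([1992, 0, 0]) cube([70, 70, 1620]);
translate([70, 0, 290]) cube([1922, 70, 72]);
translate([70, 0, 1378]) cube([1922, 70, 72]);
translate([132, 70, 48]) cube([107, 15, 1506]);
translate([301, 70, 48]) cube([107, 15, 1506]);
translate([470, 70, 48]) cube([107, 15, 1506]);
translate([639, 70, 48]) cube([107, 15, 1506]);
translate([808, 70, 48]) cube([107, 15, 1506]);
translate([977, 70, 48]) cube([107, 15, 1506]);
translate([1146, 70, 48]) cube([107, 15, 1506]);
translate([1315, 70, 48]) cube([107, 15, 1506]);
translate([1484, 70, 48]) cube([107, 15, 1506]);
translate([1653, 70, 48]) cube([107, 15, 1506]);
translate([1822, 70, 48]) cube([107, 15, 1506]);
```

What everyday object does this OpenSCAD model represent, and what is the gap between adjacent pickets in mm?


A fence section. The picket gap is 62 mm.

Two posts, two rails, 11 pickets — a fence section. Span 1922 mm holds 11 pickets of 107 mm with 12 equal gaps: ⌊(1922 − 11·107) / 12⌋ = 62 mm.


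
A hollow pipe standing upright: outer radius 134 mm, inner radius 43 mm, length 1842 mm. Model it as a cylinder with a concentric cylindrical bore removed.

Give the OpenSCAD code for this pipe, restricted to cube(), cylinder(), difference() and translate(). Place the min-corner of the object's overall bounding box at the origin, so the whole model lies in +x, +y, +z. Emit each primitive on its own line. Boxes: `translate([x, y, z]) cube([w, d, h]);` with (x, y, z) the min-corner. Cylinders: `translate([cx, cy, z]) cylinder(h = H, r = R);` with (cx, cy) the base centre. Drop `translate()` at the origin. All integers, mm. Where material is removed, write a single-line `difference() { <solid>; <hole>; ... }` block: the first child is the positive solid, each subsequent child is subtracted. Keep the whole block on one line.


difference() { translate([134, 134, 0]) cylinder(h = 1842, r = 134); translate([134, 134, 0]) cylinder(h = 1842, r = 43); }


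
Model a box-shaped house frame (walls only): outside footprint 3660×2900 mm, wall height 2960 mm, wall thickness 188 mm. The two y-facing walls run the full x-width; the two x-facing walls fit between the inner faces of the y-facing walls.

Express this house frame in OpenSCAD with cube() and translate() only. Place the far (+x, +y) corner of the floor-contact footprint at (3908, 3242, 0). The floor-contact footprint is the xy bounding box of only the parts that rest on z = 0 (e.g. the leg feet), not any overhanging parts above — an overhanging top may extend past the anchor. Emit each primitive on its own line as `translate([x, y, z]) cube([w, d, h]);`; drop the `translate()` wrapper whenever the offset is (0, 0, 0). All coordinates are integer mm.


translate([248, 342, 0]) cube([3660, 188, 2960]);
translate([248, 3054, 0]) cube([3660, 188, 2960]);
translate([248, 530, 0]) cube([188, 2524, 2960]);
translate([3720, 530, 0]) cube([188, 2524, 2960]);


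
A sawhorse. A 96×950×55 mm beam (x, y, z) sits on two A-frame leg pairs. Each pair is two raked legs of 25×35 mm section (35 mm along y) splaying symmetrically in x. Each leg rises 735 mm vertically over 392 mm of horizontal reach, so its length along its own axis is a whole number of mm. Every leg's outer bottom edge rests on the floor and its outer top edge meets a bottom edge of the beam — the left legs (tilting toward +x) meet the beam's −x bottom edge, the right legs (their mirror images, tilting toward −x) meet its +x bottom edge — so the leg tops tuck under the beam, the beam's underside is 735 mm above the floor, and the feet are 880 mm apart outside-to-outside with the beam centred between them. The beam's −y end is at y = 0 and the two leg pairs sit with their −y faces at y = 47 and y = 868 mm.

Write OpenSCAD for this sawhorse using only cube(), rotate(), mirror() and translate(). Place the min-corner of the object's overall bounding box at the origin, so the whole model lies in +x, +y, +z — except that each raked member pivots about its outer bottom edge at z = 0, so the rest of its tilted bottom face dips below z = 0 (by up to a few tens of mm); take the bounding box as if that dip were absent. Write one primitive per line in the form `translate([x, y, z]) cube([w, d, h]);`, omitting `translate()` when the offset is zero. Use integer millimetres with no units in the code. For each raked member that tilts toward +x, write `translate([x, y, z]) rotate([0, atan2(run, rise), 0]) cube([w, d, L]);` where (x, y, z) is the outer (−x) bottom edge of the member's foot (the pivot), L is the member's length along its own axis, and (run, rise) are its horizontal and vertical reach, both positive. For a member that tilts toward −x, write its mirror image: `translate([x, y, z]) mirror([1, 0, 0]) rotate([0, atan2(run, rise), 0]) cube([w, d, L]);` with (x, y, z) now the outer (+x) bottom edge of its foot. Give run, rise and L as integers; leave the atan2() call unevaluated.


translate([392, 0, 735]) cube([96, 950, 55]);
translate([0, 47, 0]) rotate([0, atan2(392, 735), 0]) cube([25, 35, 833]);
translate([880, 47, 0]) mirror([1, 0, 0]) rotate([0, atan2(392, 735), 0]) cube([25, 35, 833]);
translate([0, 868, 0]) rotate([0, atan2(392, 735), 0]) cube([25, 35, 833]);
translate([880, 868, 0]) mirror([1, 0, 0]) rotate([0, atan2(392, 735), 0]) cube([25, 35, 833]);


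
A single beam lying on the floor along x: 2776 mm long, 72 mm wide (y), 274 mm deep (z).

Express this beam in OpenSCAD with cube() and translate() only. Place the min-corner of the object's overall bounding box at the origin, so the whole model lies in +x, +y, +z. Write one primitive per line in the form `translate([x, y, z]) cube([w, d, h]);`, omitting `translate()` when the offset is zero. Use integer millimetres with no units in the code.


cube([2776, 72, 274]);


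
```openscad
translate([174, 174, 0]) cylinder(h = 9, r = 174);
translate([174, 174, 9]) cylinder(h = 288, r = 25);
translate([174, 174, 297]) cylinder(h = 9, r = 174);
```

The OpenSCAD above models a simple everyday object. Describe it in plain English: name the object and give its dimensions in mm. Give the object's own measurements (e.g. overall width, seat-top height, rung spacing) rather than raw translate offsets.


A spool: two coaxial disc flanges of radius 174 mm and thickness 9 mm, joined by a core cylinder of radius 25 mm and height 288 mm. The lower flange rests on z = 0 and the three cylinders share a vertical axis.
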